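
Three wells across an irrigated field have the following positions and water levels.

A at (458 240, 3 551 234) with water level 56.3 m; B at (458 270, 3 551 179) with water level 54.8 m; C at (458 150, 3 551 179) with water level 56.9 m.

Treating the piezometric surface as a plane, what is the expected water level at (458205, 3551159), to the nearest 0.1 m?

55.6 m

Taking A as reference: B−A = (30, -55, -1.5); C−A = (-90, -55, +0.6).
Solve a·Δx + b·Δy = Δh: det = 30·(-55) − (-90)·(-55) = -6600.
∂h/∂x = [(-1.5)·(-55) − (+0.6)·(-55)] / -6600 = -0.01750
∂h/∂y = [30·(+0.6) − (-90)·(-1.5)] / -6600 = +0.01773
h(458205, 3551159) = 56.3 + (-0.01750)·(-35) + (+0.01773)·(-75) = 56.3 +0.613 -1.330 = 55.583 m.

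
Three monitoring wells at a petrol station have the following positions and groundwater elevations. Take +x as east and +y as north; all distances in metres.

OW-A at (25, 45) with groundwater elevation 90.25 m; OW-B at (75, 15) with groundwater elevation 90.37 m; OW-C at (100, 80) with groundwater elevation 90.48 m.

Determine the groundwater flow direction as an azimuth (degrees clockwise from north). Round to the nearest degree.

Differences from OW-A: to OW-B (Δx, Δy, Δh) = (50, -30, +0.12); to OW-C = (75, 35, +0.23).
Solve a·Δx + b·Δy = Δh: det = 50·35 − 75·(-30) = 4000.
∂h/∂x = [(+0.12)·35 − (+0.23)·(-30)] / 4000 = +0.002775
∂h/∂y = [50·(+0.23) − 75·(+0.12)] / 4000 = +0.0006250
Flow direction (−∇h) has components (-0.002775 E, -0.0006250 N).
Azimuth = atan2(E, N) = atan2(-0.002775, -0.0006250) = 257.3° ≈ 257°.

257°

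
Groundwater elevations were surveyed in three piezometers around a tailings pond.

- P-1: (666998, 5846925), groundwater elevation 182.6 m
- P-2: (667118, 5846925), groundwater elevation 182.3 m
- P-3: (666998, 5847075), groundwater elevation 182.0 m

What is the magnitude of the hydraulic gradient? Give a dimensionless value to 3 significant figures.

0.00472

∂h/∂x = (182.3 − 182.6) / (667118 − 666998) = -0.002500
∂h/∂y = (182.0 − 182.6) / (5847075 − 5846925) = -0.004000
|∇h| = √(-0.002500² + -0.004000²) = 0.004717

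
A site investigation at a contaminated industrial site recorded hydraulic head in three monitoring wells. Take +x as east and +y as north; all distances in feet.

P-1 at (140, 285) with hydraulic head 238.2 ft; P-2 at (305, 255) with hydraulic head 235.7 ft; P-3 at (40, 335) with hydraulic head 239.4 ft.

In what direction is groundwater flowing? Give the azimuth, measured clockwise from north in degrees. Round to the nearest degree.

060°

Taking P-1 as reference: P-2−P-1 = (165, -30, -2.5); P-3−P-1 = (-100, 50, +1.2).
Solve a·Δx + b·Δy = Δh: det = 165·50 − (-100)·(-30) = 5250.
∂h/∂x = [(-2.5)·50 − (+1.2)·(-30)] / 5250 = -0.01695
∂h/∂y = [165·(+1.2) − (-100)·(-2.5)] / 5250 = -0.009905
Flow direction (−∇h) has components (+0.01695 E, +0.009905 N).
Azimuth = atan2(E, N) = atan2(+0.01695, +0.009905) = 59.7° ≈ 060°.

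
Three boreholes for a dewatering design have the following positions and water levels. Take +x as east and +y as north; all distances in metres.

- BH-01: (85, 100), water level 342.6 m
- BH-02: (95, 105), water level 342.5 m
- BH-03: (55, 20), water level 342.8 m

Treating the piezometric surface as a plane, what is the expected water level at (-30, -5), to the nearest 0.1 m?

Differences from BH-01: to BH-02 (Δx, Δy, Δh) = (10, 5, -0.1); to BH-03 = (-30, -80, +0.2).
Determinant of the coordinate differences = 10·(-80) − (-30)·5 = -650.
∂h/∂x = [(-0.1)·(-80) − (+0.2)·5] / -650 = -0.01077
∂h/∂y = [10·(+0.2) − (-30)·(-0.1)] / -650 = +0.001538
h(-30, -5) = 342.6 + (-0.01077)·(-115) + (+0.001538)·(-105) = 342.6 +1.238 -0.162 = 343.677 m.

343.7 m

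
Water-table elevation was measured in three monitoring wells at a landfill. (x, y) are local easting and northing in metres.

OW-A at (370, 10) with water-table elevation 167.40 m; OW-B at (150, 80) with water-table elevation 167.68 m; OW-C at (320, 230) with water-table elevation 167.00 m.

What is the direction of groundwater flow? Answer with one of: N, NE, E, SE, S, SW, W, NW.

NE

With h = a·x + b·y + c and OW-A as origin, the differences give:
  (-220)·a + 70·b = +0.28
  (-50)·a + 220·b = -0.40
Eliminate b (×220 and ×70, subtract): -44900·a = 89.600 → a = ∂h/∂x = -0.001996
Back-substitute: b = ∂h/∂y = -0.002272.
Flow = −∇h = (+0.001996 east, +0.002272 north), which points northeast.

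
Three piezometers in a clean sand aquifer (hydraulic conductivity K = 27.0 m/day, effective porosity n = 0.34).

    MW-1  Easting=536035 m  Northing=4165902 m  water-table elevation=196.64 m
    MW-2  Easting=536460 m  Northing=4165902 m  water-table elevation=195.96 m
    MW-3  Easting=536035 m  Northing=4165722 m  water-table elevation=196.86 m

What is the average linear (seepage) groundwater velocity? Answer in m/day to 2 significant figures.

0.16 m/day

∂h/∂x = (195.96 − 196.64) / (536460 − 536035) = -0.001600
∂h/∂y = (196.86 − 196.64) / (4165722 − 4165902) = -0.001222
|∇h| = √(-0.001600² + -0.001222²) = 0.002013
Seepage velocity v = K·i/n = 27.0 × 0.002013 / 0.34 = 0.1599 m/day.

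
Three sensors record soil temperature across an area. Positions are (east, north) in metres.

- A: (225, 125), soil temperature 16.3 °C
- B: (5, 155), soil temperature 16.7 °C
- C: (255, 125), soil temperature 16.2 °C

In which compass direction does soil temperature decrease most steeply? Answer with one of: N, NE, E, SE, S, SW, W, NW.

N

With T = a·x + b·y + c and A as origin, the differences give:
  (-220)·a + 30·b = +0.4
  30·a + 0·b = -0.1
Eliminate b (×0 and ×30, subtract): -900·a = 3.00 → a = ∂T/∂x = -0.003333
Back-substitute: b = ∂T/∂y = -0.01111.
Steepest decrease is along −∇f = (+0.003333 E, +0.01111 N) → north.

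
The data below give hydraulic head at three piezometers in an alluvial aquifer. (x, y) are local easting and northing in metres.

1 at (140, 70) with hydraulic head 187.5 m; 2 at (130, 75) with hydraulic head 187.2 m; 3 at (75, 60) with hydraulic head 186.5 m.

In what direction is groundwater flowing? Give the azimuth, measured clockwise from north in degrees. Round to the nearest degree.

Taking 1 as reference: 2−1 = (-10, 5, -0.3); 3−1 = (-65, -10, -1.0).
Determinant of the coordinate differences = (-10)·(-10) − (-65)·5 = 425.
∂h/∂x = [(-0.3)·(-10) − (-1.0)·5] / 425 = +0.01882
∂h/∂y = [(-10)·(-1.0) − (-65)·(-0.3)] / 425 = -0.02235
Flow direction (−∇h) has components (-0.01882 E, +0.02235 N).
Azimuth = atan2(E, N) = atan2(-0.01882, +0.02235) = 319.9° ≈ 320°.

320°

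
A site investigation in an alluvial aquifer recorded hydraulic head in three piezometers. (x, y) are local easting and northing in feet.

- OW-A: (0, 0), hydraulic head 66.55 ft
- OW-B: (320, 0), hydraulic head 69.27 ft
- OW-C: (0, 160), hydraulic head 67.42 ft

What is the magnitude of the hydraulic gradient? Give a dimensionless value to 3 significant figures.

0.0101

∂h/∂x = (69.27 − 66.55) / (320 − 0) = +0.008500
∂h/∂y = (67.42 − 66.55) / (160 − 0) = +0.005438
|∇h| = √(0.008500² + 0.005438²) = 0.01009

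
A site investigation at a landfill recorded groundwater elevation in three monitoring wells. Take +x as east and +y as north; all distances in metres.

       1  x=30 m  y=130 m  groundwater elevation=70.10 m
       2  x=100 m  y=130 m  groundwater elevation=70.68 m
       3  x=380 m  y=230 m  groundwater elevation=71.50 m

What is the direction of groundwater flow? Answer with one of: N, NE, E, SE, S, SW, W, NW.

With h = a·x + b·y + c and 1 as origin, the differences give:
  70·a + 0·b = +0.58
  350·a + 100·b = +1.40
Eliminate b (×100 and ×0, subtract): 7000·a = 58.000 → a = ∂h/∂x = +0.008286
Back-substitute: b = ∂h/∂y = -0.01500.
Flow = −∇h = (-0.008286 east, +0.01500 north), which points northwest.

NW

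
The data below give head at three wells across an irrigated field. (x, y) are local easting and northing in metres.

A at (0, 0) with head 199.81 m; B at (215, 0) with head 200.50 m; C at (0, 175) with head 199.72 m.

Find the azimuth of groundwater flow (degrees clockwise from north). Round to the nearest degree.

279°

∂h/∂x = (200.50 − 199.81) / (215 − 0) = +0.003209
∂h/∂y = (199.72 − 199.81) / (175 − 0) = -0.0005143
Flow direction (−∇h) has components (-0.003209 E, +0.0005143 N).
Azimuth = atan2(E, N) = atan2(-0.003209, +0.0005143) = 279.1° ≈ 279°.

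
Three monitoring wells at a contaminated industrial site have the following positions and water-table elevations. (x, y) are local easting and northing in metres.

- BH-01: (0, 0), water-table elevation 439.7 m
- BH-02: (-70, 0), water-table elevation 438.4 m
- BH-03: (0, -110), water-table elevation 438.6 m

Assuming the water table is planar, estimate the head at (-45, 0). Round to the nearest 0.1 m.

438.9 m

∂h/∂x = (438.4 − 439.7) / (-70 − 0) = +0.01857
∂h/∂y = (438.6 − 439.7) / (-110 − 0) = +0.010000
h(-45, 0) = 439.7 + (+0.01857)·(-45) + (+0.010000)·(0) = 439.7 -0.836 +0.000 = 438.864 m.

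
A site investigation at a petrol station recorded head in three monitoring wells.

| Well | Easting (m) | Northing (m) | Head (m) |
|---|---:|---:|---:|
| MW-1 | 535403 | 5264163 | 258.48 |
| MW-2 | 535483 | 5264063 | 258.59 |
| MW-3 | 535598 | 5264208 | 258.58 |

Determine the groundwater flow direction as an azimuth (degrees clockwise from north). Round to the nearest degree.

312°

Differences from MW-1: to MW-2 (Δx, Δy, Δh) = (80, -100, +0.11); to MW-3 = (195, 45, +0.10).
Determinant of the coordinate differences = 80·45 − 195·(-100) = 23100.
∂h/∂x = [(+0.11)·45 − (+0.10)·(-100)] / 23100 = +0.0006472
∂h/∂y = [80·(+0.10) − 195·(+0.11)] / 23100 = -0.0005823
Flow direction (−∇h) has components (-0.0006472 E, +0.0005823 N).
Azimuth = atan2(E, N) = atan2(-0.0006472, +0.0005823) = 312.0° ≈ 312°.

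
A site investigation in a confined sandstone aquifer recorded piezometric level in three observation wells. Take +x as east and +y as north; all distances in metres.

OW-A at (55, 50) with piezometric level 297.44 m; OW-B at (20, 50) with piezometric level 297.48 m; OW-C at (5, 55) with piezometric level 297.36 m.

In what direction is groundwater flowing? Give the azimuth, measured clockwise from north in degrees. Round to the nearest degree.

Differences from OW-A: to OW-B (Δx, Δy, Δh) = (-35, 0, +0.04); to OW-C = (-50, 5, -0.08).
Determinant of the coordinate differences = (-35)·5 − (-50)·0 = -175.
∂h/∂x = [(+0.04)·5 − (-0.08)·0] / -175 = -0.001143
∂h/∂y = [(-35)·(-0.08) − (-50)·(+0.04)] / -175 = -0.02743
Flow direction (−∇h) has components (+0.001143 E, +0.02743 N).
Azimuth = atan2(E, N) = atan2(+0.001143, +0.02743) = 2.4° ≈ 002°.

002°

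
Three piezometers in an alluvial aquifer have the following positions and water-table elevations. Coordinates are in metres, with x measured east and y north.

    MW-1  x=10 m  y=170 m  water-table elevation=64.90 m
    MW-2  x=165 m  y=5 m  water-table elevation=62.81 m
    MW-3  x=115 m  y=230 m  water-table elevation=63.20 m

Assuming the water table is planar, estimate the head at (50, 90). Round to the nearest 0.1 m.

64.4 m

Differences from MW-1: to MW-2 (Δx, Δy, Δh) = (155, -165, -2.09); to MW-3 = (105, 60, -1.70).
Solve a·Δx + b·Δy = Δh: det = 155·60 − 105·(-165) = 26625.
∂h/∂x = [(-2.09)·60 − (-1.70)·(-165)] / 26625 = -0.01525
∂h/∂y = [155·(-1.70) − 105·(-2.09)] / 26625 = -0.001654
h(50, 90) = 64.90 + (-0.01525)·(40) + (-0.001654)·(-80) = 64.90 -0.610 +0.132 = 64.423 m.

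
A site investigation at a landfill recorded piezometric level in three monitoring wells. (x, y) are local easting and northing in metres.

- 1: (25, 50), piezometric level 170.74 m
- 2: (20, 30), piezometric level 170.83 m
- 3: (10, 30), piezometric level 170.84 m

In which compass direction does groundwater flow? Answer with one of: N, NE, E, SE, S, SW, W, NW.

N

With h = a·x + b·y + c and 1 as origin, the differences give:
  (-5)·a + (-20)·b = +0.09
  (-15)·a + (-20)·b = +0.10
Eliminate b (×(-20) and ×(-20), subtract): -200·a = 0.200 → a = ∂h/∂x = -0.0010000
Back-substitute: b = ∂h/∂y = -0.004250.
Flow = −∇h = (+0.0010000 east, +0.004250 north), which points north.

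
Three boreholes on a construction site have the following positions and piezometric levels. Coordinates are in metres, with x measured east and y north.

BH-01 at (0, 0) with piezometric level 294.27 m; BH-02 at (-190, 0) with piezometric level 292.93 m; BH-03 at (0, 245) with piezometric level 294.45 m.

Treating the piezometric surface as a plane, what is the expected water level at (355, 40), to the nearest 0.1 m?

∂h/∂x = (292.93 − 294.27) / (-190 − 0) = +0.007053
∂h/∂y = (294.45 − 294.27) / (245 − 0) = +0.0007347
h(355, 40) = 294.27 + (+0.007053)·(355) + (+0.0007347)·(40) = 294.27 +2.504 +0.029 = 296.803 m.

296.8 m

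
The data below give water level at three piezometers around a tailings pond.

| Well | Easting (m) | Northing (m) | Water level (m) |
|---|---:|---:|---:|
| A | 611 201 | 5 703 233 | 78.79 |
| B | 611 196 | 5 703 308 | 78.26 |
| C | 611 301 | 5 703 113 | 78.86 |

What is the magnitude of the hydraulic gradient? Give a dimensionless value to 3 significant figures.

Taking A as reference: B−A = (-5, 75, -0.53); C−A = (100, -120, +0.07).
Determinant of the coordinate differences = (-5)·(-120) − 100·75 = -6900.
∂h/∂x = [(-0.53)·(-120) − (+0.07)·75] / -6900 = -0.008457
∂h/∂y = [(-5)·(+0.07) − 100·(-0.53)] / -6900 = -0.007630
|∇h| = √(-0.008457² + -0.007630²) = 0.01139

0.0114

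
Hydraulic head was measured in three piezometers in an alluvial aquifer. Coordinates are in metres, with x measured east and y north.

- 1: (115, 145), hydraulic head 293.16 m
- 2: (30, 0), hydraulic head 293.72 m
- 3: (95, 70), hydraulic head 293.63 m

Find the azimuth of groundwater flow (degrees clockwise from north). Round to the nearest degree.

Differences from 1: to 2 (Δx, Δy, Δh) = (-85, -145, +0.56); to 3 = (-20, -75, +0.47).
Solve a·Δx + b·Δy = Δh: det = (-85)·(-75) − (-20)·(-145) = 3475.
∂h/∂x = [(+0.56)·(-75) − (+0.47)·(-145)] / 3475 = +0.007525
∂h/∂y = [(-85)·(+0.47) − (-20)·(+0.56)] / 3475 = -0.008273
Flow direction (−∇h) has components (-0.007525 E, +0.008273 N).
Azimuth = atan2(E, N) = atan2(-0.007525, +0.008273) = 317.7° ≈ 318°.

318°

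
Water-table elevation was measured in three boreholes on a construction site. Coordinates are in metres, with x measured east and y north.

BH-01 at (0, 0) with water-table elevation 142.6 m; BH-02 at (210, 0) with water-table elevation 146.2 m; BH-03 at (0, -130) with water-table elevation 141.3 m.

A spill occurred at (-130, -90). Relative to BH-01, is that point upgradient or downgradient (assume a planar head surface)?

downgradient

∂h/∂x = (146.2 − 142.6) / (210 − 0) = +0.01714
∂h/∂y = (141.3 − 142.6) / (-130 − 0) = +0.010000
Head at (-130, -90) = 142.6 + (+0.01714)·(-130) + (+0.010000)·(-90) = 139.47 m.
That is lower than the 142.6 m at BH-01, so the point is downgradient.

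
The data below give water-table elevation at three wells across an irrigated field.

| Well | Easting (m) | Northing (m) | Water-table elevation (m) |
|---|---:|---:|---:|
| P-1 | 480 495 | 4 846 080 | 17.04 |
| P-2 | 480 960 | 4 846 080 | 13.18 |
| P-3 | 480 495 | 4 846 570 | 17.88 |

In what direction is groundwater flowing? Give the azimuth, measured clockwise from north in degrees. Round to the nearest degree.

102°

∂h/∂x = (13.18 − 17.04) / (480960 − 480495) = -0.008301
∂h/∂y = (17.88 − 17.04) / (4846570 − 4846080) = +0.001714
Flow direction (−∇h) has components (+0.008301 E, -0.001714 N).
Azimuth = atan2(E, N) = atan2(+0.008301, -0.001714) = 101.7° ≈ 102°.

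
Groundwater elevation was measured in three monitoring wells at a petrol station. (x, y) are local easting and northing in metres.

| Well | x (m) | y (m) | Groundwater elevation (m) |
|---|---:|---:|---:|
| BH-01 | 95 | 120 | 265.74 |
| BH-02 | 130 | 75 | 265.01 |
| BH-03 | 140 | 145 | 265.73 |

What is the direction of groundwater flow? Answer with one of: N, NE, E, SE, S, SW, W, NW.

SE

Taking BH-01 as reference: BH-02−BH-01 = (35, -45, -0.73); BH-03−BH-01 = (45, 25, -0.01).
Solve a·Δx + b·Δy = Δh: det = 35·25 − 45·(-45) = 2900.
∂h/∂x = [(-0.73)·25 − (-0.01)·(-45)] / 2900 = -0.006448
∂h/∂y = [35·(-0.01) − 45·(-0.73)] / 2900 = +0.01121
Flow = −∇h = (+0.006448 east, -0.01121 north), which points southeast.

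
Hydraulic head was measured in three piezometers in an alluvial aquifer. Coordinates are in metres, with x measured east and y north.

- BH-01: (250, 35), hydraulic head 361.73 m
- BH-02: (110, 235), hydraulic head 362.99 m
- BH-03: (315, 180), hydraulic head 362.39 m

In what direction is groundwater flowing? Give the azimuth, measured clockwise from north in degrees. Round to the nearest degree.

Taking BH-01 as reference: BH-02−BH-01 = (-140, 200, +1.26); BH-03−BH-01 = (65, 145, +0.66).
Determinant of the coordinate differences = (-140)·145 − 65·200 = -33300.
∂h/∂x = [(+1.26)·145 − (+0.66)·200] / -33300 = -0.001523
∂h/∂y = [(-140)·(+0.66) − 65·(+1.26)] / -33300 = +0.005234
Flow direction (−∇h) has components (+0.001523 E, -0.005234 N).
Azimuth = atan2(E, N) = atan2(+0.001523, -0.005234) = 163.8° ≈ 164°.

164°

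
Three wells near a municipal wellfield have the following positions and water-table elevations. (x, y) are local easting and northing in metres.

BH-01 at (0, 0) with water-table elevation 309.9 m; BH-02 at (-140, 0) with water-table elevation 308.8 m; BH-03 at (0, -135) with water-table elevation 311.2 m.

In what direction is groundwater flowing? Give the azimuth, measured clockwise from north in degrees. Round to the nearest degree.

321°

∂h/∂x = (308.8 − 309.9) / (-140 − 0) = +0.007857
∂h/∂y = (311.2 − 309.9) / (-135 − 0) = -0.009630
Flow direction (−∇h) has components (-0.007857 E, +0.009630 N).
Azimuth = atan2(E, N) = atan2(-0.007857, +0.009630) = 320.8° ≈ 321°.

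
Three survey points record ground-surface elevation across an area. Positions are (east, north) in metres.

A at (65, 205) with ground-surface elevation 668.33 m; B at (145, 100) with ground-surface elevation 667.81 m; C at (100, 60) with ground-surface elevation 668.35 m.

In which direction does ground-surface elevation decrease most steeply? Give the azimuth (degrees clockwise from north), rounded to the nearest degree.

076°

With z = a·x + b·y + c and A as origin, the differences give:
  80·a + (-105)·b = -0.52
  35·a + (-145)·b = +0.02
Eliminate b (×(-145) and ×(-105), subtract): -7925·a = 77.500 → a = ∂z/∂x = -0.009779
Back-substitute: b = ∂z/∂y = -0.002498.
Steepest decrease is along −∇f: components (+0.009779 E, +0.002498 N).
Azimuth = atan2(+0.009779, +0.002498) = 75.7° ≈ 076°.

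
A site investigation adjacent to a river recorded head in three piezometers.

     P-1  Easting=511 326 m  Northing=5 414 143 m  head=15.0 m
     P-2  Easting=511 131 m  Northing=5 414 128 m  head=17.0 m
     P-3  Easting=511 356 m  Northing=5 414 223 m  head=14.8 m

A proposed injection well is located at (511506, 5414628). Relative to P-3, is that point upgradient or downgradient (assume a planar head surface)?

downgradient

Three-point gradient (reference P-1): Δ to P-2 = (-195, -15, +2.0), Δ to P-3 = (30, 80, -0.2).
∂h/∂x = -0.01036, ∂h/∂y = +0.001386 (det = -15150).
Head at (511506, 5414628) = 15.0 + (-0.01036)·(180) + (+0.001386)·(485) = 13.81 m.
That is lower than the 14.8 m at P-3, so the point is downgradient.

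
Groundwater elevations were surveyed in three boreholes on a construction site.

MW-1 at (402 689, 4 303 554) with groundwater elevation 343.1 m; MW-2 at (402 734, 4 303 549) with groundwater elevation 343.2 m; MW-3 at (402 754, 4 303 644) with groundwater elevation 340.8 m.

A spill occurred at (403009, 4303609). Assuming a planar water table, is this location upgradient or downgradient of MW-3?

With h = a·x + b·y + c and MW-1 as origin, the differences give:
  45·a + (-5)·b = +0.1
  65·a + 90·b = -2.3
Eliminate b (×90 and ×(-5), subtract): 4375·a = -2.50 → a = ∂h/∂x = -0.0005714
Back-substitute: b = ∂h/∂y = -0.02514.
Head at (403009, 4303609) = 343.1 + (-0.0005714)·(320) + (-0.02514)·(55) = 341.53 m.
That is higher than the 340.8 m at MW-3, so the point is upgradient.

upgradient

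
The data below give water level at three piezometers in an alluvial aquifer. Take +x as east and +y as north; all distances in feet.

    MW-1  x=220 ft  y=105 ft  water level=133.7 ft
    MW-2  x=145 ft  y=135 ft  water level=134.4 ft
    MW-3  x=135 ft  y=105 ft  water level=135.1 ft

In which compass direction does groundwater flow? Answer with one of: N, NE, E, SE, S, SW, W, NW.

NE

Taking MW-1 as reference: MW-2−MW-1 = (-75, 30, +0.7); MW-3−MW-1 = (-85, 0, +1.4).
Solve a·Δx + b·Δy = Δh: det = (-75)·0 − (-85)·30 = 2550.
∂h/∂x = [(+0.7)·0 − (+1.4)·30] / 2550 = -0.01647
∂h/∂y = [(-75)·(+1.4) − (-85)·(+0.7)] / 2550 = -0.01784
Flow = −∇h = (+0.01647 east, +0.01784 north), which points northeast.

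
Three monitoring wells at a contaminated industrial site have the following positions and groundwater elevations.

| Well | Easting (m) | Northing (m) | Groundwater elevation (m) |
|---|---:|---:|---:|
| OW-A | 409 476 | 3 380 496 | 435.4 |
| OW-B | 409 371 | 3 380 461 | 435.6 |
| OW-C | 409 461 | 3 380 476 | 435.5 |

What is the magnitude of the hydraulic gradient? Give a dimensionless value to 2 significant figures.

0.0048

With h = a·x + b·y + c and OW-A as origin, the differences give:
  (-105)·a + (-35)·b = +0.2
  (-15)·a + (-20)·b = +0.1
Eliminate b (×(-20) and ×(-35), subtract): 1575·a = -0.50 → a = ∂h/∂x = -0.0003175
Back-substitute: b = ∂h/∂y = -0.004762.
|∇h| = √(-0.0003175² + -0.004762²) = 0.004773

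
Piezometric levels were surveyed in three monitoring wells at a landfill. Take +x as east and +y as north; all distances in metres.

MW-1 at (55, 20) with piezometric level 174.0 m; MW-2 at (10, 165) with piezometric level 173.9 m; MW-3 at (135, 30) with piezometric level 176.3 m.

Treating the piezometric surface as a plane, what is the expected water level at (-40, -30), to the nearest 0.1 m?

171.0 m

With h = a·x + b·y + c and MW-1 as origin, the differences give:
  (-45)·a + 145·b = -0.1
  80·a + 10·b = +2.3
Eliminate b (×10 and ×145, subtract): -12050·a = -334.50 → a = ∂h/∂x = +0.02776
Back-substitute: b = ∂h/∂y = +0.007925.
h(-40, -30) = 174.0 + (+0.02776)·(-95) + (+0.007925)·(-50) = 174.0 -2.637 -0.396 = 170.967 m.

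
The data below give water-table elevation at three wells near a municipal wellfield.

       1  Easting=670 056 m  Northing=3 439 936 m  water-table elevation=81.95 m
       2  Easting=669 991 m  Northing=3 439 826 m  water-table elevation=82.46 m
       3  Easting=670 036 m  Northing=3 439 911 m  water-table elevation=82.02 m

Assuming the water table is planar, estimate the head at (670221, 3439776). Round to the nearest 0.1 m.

85.0 m

With h = a·x + b·y + c and 1 as origin, the differences give:
  (-65)·a + (-110)·b = +0.51
  (-20)·a + (-25)·b = +0.07
Eliminate b (×(-25) and ×(-110), subtract): -575·a = -5.050 → a = ∂h/∂x = +0.008783
Back-substitute: b = ∂h/∂y = -0.009826.
h(670221, 3439776) = 81.95 + (+0.008783)·(165) + (-0.009826)·(-160) = 81.95 +1.449 +1.572 = 84.971 m.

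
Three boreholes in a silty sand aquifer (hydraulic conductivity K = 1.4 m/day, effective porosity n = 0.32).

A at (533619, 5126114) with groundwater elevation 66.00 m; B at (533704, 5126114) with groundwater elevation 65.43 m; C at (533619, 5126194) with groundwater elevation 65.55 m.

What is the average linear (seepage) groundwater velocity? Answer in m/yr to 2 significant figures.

14 m/yr

∂h/∂x = (65.43 − 66.00) / (533704 − 533619) = -0.006706
∂h/∂y = (65.55 − 66.00) / (5126194 − 5126114) = -0.005625
|∇h| = √(-0.006706² + -0.005625²) = 0.008753
Seepage velocity v = K·i/n = 1.4 × 0.008753 / 0.32 = 0.03829 m/day = 13.99 m/yr.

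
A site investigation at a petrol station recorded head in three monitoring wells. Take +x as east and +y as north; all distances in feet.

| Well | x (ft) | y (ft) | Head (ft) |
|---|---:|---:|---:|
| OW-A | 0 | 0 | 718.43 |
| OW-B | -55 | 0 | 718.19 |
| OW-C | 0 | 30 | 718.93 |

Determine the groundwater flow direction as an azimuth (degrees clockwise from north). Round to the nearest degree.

∂h/∂x = (718.19 − 718.43) / (-55 − 0) = +0.004364
∂h/∂y = (718.93 − 718.43) / (30 − 0) = +0.01667
Flow direction (−∇h) has components (-0.004364 E, -0.01667 N).
Azimuth = atan2(E, N) = atan2(-0.004364, -0.01667) = 194.7° ≈ 195°.

195°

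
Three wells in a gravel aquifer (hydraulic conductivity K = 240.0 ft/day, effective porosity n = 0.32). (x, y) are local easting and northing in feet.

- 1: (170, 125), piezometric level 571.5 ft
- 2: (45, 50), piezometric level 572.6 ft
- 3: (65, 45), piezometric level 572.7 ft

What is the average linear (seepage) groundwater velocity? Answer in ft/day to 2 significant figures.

Three-point gradient (reference 1): Δ to 2 = (-125, -75, +1.1), Δ to 3 = (-105, -80, +1.2).
∂h/∂x = +0.0009412, ∂h/∂y = -0.01624 (det = 2125).
|∇h| = √(0.0009412² + -0.01624²) = 0.01627
Seepage velocity v = K·i/n = 240.0 × 0.01627 / 0.32 = 12.2 ft/day.

12 ft/day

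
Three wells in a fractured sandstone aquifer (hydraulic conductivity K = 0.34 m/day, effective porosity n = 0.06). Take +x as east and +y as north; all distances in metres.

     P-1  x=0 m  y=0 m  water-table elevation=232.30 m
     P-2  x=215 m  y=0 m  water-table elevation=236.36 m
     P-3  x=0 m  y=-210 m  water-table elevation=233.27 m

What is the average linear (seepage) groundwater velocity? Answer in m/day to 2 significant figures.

∂h/∂x = (236.36 − 232.30) / (215 − 0) = +0.01888
∂h/∂y = (233.27 − 232.30) / (-210 − 0) = -0.004619
|∇h| = √(0.01888² + -0.004619²) = 0.01944
Seepage velocity v = K·i/n = 0.34 × 0.01944 / 0.06 = 0.1102 m/day.

0.11 m/day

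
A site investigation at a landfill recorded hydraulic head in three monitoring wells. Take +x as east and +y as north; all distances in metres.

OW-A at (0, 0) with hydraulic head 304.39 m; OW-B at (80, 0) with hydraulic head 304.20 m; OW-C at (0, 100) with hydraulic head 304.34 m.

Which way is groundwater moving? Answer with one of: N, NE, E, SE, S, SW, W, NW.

∂h/∂x = (304.20 − 304.39) / (80 − 0) = -0.002375
∂h/∂y = (304.34 − 304.39) / (100 − 0) = -0.0005000
Flow = −∇h = (+0.002375 east, +0.0005000 north), which points east.

E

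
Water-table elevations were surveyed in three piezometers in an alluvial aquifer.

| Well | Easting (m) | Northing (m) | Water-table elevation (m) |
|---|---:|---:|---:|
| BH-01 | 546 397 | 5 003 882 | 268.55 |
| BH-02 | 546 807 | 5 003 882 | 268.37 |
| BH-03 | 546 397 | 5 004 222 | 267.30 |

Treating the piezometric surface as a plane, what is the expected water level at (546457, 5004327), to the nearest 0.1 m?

266.9 m

∂h/∂x = (268.37 − 268.55) / (546807 − 546397) = -0.0004390
∂h/∂y = (267.30 − 268.55) / (5004222 − 5003882) = -0.003676
h(546457, 5004327) = 268.55 + (-0.0004390)·(60) + (-0.003676)·(445) = 268.55 -0.026 -1.636 = 266.888 m.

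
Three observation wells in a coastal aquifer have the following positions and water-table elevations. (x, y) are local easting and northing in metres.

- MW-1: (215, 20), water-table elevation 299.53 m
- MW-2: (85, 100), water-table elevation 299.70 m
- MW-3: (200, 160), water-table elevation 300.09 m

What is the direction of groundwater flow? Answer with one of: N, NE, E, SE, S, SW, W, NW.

S

Taking MW-1 as reference: MW-2−MW-1 = (-130, 80, +0.17); MW-3−MW-1 = (-15, 140, +0.56).
Determinant of the coordinate differences = (-130)·140 − (-15)·80 = -17000.
∂h/∂x = [(+0.17)·140 − (+0.56)·80] / -17000 = +0.001235
∂h/∂y = [(-130)·(+0.56) − (-15)·(+0.17)] / -17000 = +0.004132
Flow = −∇h = (-0.001235 east, -0.004132 north), which points south.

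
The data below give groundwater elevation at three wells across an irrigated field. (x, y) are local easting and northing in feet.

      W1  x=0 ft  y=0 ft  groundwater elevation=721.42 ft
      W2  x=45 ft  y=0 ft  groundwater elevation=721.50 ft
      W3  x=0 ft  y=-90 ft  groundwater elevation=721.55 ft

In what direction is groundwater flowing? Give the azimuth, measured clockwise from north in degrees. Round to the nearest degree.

∂h/∂x = (721.50 − 721.42) / (45 − 0) = +0.001778
∂h/∂y = (721.55 − 721.42) / (-90 − 0) = -0.001444
Flow direction (−∇h) has components (-0.001778 E, +0.001444 N).
Azimuth = atan2(E, N) = atan2(-0.001778, +0.001444) = 309.1° ≈ 309°.

309°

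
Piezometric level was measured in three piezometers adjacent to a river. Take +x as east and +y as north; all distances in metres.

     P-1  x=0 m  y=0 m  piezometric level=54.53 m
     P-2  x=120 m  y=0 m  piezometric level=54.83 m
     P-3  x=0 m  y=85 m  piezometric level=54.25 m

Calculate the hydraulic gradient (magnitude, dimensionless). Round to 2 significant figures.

0.0041

∂h/∂x = (54.83 − 54.53) / (120 − 0) = +0.002500
∂h/∂y = (54.25 − 54.53) / (85 − 0) = -0.003294
|∇h| = √(0.002500² + -0.003294²) = 0.004135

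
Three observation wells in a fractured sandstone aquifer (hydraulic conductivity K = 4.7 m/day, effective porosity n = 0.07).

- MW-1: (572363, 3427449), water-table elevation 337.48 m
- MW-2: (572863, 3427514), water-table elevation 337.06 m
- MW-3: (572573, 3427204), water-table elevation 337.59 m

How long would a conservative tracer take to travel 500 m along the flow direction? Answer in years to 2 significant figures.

Taking MW-1 as reference: MW-2−MW-1 = (500, 65, -0.42); MW-3−MW-1 = (210, -245, +0.11).
Determinant of the coordinate differences = 500·(-245) − 210·65 = -136150.
∂h/∂x = [(-0.42)·(-245) − (+0.11)·65] / -136150 = -0.0007033
∂h/∂y = [500·(+0.11) − 210·(-0.42)] / -136150 = -0.001052
|∇h| = √(-0.0007033² + -0.001052²) = 0.001265
Seepage velocity v = K·i/n = 4.7 × 0.001265 / 0.07 = 0.08494 m/day.
t = 500 / 0.08494 = 5887 days = 16.1 years.

16 years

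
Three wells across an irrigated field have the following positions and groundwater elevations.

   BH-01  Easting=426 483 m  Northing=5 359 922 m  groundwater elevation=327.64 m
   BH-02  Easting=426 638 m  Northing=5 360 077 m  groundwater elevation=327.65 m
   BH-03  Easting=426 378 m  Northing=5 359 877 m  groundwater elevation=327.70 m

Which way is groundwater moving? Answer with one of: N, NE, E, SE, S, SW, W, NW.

SE

With h = a·x + b·y + c and BH-01 as origin, the differences give:
  155·a + 155·b = +0.01
  (-105)·a + (-45)·b = +0.06
Eliminate b (×(-45) and ×155, subtract): 9300·a = -9.750 → a = ∂h/∂x = -0.001048
Back-substitute: b = ∂h/∂y = +0.001113.
Flow = −∇h = (+0.001048 east, -0.001113 north), which points southeast.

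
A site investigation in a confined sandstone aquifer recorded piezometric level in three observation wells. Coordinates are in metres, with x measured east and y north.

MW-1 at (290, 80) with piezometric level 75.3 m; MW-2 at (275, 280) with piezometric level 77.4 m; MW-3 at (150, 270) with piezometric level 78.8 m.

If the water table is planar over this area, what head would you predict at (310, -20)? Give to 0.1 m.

74.1 m

With h = a·x + b·y + c and MW-1 as origin, the differences give:
  (-15)·a + 200·b = +2.1
  (-140)·a + 190·b = +3.5
Eliminate b (×190 and ×200, subtract): 25150·a = -301.00 → a = ∂h/∂x = -0.01197
Back-substitute: b = ∂h/∂y = +0.009602.
h(310, -20) = 75.3 + (-0.01197)·(20) + (+0.009602)·(-100) = 75.3 -0.239 -0.960 = 74.100 m.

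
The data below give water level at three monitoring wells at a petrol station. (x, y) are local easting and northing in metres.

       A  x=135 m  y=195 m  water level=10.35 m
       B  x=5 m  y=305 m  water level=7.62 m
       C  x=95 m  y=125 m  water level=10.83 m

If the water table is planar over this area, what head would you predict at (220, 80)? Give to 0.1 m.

12.7 m

Three-point gradient (reference A): Δ to B = (-130, 110, -2.73), Δ to C = (-40, -70, +0.48).
∂h/∂x = +0.01024, ∂h/∂y = -0.01271 (det = 13500).
h(220, 80) = 10.35 + (+0.01024)·(85) + (-0.01271)·(-115) = 10.35 +0.871 +1.462 = 12.683 m.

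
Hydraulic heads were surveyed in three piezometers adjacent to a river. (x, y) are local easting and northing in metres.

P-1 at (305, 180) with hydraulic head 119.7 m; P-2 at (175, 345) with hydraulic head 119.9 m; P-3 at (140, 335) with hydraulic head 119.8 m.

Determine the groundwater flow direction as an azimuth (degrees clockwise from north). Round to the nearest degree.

With h = a·x + b·y + c and P-1 as origin, the differences give:
  (-130)·a + 165·b = +0.2
  (-165)·a + 155·b = +0.1
Eliminate b (×155 and ×165, subtract): 7075·a = 14.50 → a = ∂h/∂x = +0.002049
Back-substitute: b = ∂h/∂y = +0.002827.
Flow direction (−∇h) has components (-0.002049 E, -0.002827 N).
Azimuth = atan2(E, N) = atan2(-0.002049, -0.002827) = 215.9° ≈ 216°.

216°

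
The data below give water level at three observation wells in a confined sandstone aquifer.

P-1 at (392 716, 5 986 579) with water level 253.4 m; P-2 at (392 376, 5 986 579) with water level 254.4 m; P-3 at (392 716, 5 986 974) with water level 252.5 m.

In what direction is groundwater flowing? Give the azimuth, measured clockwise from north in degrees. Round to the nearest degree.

∂h/∂x = (254.4 − 253.4) / (392376 − 392716) = -0.002941
∂h/∂y = (252.5 − 253.4) / (5986974 − 5986579) = -0.002278
Flow direction (−∇h) has components (+0.002941 E, +0.002278 N).
Azimuth = atan2(E, N) = atan2(+0.002941, +0.002278) = 52.2° ≈ 052°.

052°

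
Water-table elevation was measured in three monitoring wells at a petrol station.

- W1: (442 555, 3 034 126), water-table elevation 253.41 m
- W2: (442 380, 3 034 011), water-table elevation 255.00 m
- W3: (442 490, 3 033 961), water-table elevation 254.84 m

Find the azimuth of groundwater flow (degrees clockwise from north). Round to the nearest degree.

034°

Taking W1 as reference: W2−W1 = (-175, -115, +1.59); W3−W1 = (-65, -165, +1.43).
Determinant of the coordinate differences = (-175)·(-165) − (-65)·(-115) = 21400.
∂h/∂x = [(+1.59)·(-165) − (+1.43)·(-115)] / 21400 = -0.004575
∂h/∂y = [(-175)·(+1.43) − (-65)·(+1.59)] / 21400 = -0.006864
Flow direction (−∇h) has components (+0.004575 E, +0.006864 N).
Azimuth = atan2(E, N) = atan2(+0.004575, +0.006864) = 33.7° ≈ 034°.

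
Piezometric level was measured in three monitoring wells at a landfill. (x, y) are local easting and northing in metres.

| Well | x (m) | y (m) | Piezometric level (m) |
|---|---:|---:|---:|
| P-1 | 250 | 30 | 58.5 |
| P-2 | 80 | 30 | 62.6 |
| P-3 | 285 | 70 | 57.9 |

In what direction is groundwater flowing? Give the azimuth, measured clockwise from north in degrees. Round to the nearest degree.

Three-point gradient (reference P-1): Δ to P-2 = (-170, 0, +4.1), Δ to P-3 = (35, 40, -0.6).
∂h/∂x = -0.02412, ∂h/∂y = +0.006103 (det = -6800).
Flow direction (−∇h) has components (+0.02412 E, -0.006103 N).
Azimuth = atan2(E, N) = atan2(+0.02412, -0.006103) = 104.2° ≈ 104°.

104°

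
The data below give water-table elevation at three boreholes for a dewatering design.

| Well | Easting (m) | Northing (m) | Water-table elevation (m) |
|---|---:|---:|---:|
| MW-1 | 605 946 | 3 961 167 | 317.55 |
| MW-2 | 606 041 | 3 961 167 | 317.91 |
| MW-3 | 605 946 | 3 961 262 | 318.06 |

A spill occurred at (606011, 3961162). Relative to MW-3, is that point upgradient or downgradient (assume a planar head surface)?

downgradient

∂h/∂x = (317.91 − 317.55) / (606041 − 605946) = +0.003789
∂h/∂y = (318.06 − 317.55) / (3961262 − 3961167) = +0.005368
Head at (606011, 3961162) = 317.55 + (+0.003789)·(65) + (+0.005368)·(-5) = 317.77 m.
That is lower than the 318.06 m at MW-3, so the point is downgradient.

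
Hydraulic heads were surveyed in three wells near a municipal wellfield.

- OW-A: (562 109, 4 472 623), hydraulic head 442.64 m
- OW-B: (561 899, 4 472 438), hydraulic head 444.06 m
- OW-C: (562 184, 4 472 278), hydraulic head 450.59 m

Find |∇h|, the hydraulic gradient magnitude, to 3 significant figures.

0.0235

With h = a·x + b·y + c and OW-A as origin, the differences give:
  (-210)·a + (-185)·b = +1.42
  75·a + (-345)·b = +7.95
Eliminate b (×(-345) and ×(-185), subtract): 86325·a = 980.850 → a = ∂h/∂x = +0.01136
Back-substitute: b = ∂h/∂y = -0.02057.
|∇h| = √(0.01136² + -0.02057²) = 0.0235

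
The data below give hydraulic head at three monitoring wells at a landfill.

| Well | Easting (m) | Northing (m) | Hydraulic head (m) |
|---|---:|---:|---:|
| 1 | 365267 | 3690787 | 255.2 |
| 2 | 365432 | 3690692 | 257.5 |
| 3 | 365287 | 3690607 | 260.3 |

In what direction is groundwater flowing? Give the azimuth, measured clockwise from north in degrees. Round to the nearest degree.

005°

With h = a·x + b·y + c and 1 as origin, the differences give:
  165·a + (-95)·b = +2.3
  20·a + (-180)·b = +5.1
Eliminate b (×(-180) and ×(-95), subtract): -27800·a = 70.50 → a = ∂h/∂x = -0.002536
Back-substitute: b = ∂h/∂y = -0.02862.
Flow direction (−∇h) has components (+0.002536 E, +0.02862 N).
Azimuth = atan2(E, N) = atan2(+0.002536, +0.02862) = 5.1° ≈ 005°.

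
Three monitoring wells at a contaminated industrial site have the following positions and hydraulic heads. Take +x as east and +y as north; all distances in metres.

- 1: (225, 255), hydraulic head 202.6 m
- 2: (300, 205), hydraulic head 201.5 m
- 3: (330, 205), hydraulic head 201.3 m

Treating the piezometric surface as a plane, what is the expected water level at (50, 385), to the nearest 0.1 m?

Differences from 1: to 2 (Δx, Δy, Δh) = (75, -50, -1.1); to 3 = (105, -50, -1.3).
Solve a·Δx + b·Δy = Δh: det = 75·(-50) − 105·(-50) = 1500.
∂h/∂x = [(-1.1)·(-50) − (-1.3)·(-50)] / 1500 = -0.006667
∂h/∂y = [75·(-1.3) − 105·(-1.1)] / 1500 = +0.01200
h(50, 385) = 202.6 + (-0.006667)·(-175) + (+0.01200)·(130) = 202.6 +1.167 +1.560 = 205.327 m.

205.3 m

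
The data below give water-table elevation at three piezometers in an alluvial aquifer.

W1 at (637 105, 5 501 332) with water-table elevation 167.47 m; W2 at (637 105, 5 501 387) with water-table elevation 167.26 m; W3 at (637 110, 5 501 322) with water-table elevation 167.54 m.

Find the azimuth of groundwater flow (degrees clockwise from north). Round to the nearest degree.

301°

Three-point gradient (reference W1): Δ to W2 = (0, 55, -0.21), Δ to W3 = (5, -10, +0.07).
∂h/∂x = +0.006364, ∂h/∂y = -0.003818 (det = -275).
Flow direction (−∇h) has components (-0.006364 E, +0.003818 N).
Azimuth = atan2(E, N) = atan2(-0.006364, +0.003818) = 301.0° ≈ 301°.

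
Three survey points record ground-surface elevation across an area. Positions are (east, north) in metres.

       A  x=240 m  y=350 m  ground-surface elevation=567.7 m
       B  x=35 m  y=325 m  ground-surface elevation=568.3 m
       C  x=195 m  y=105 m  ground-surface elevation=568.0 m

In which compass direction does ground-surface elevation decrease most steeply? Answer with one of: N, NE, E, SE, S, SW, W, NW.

With z = a·x + b·y + c and A as origin, the differences give:
  (-205)·a + (-25)·b = +0.6
  (-45)·a + (-245)·b = +0.3
Eliminate b (×(-245) and ×(-25), subtract): 49100·a = -139.50 → a = ∂z/∂x = -0.002841
Back-substitute: b = ∂z/∂y = -0.0007026.
Steepest decrease is along −∇f = (+0.002841 E, +0.0007026 N) → east.

E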